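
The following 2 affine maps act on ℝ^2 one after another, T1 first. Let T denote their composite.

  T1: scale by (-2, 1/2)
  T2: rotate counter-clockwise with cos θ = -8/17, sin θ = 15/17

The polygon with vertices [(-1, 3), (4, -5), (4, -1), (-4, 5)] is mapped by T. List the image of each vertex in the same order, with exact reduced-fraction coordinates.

image vertices: (-77/34, 18/17), (203/34, -100/17), (143/34, -116/17), (-203/34, 100/17)

T1 scale by (-2, 1/2): (-1, 3) → (2, 3/2); (4, -5) → (-8, -5/2); (4, -1) → (-8, -1/2); (-4, 5) → (8, 5/2)
T2 rotate counter-clockwise with cos θ = -8/17, sin θ = 15/17: (2, 3/2) → (-77/34, 18/17); (-8, -5/2) → (203/34, -100/17); (-8, -1/2) → (143/34, -116/17); (8, 5/2) → (-203/34, 100/17)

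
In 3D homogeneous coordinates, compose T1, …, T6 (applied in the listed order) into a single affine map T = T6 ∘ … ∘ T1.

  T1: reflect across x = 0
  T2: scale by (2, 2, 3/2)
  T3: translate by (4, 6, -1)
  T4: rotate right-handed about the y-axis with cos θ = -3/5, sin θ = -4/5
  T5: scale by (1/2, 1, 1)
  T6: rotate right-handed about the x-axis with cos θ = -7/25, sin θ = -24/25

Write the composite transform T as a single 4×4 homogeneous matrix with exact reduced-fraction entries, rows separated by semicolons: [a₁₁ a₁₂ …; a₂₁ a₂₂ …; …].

T1 = [-1 0 0 0; 0 1 0 0; 0 0 1 0; 0 0 0 1]
T2·T1 = [-2 0 0 0; 0 2 0 0; 0 0 3/2 0; 0 0 0 1]
T3·…·T1 = [-2 0 0 4; 0 2 0 6; 0 0 3/2 -1; 0 0 0 1]
T4·…·T1 = [6/5 0 -6/5 -8/5; 0 2 0 6; -8/5 0 -9/10 19/5; 0 0 0 1]
T5·…·T1 = [3/5 0 -3/5 -4/5; 0 2 0 6; -8/5 0 -9/10 19/5; 0 0 0 1]
T6·…·T1 = [3/5 0 -3/5 -4/5; -192/125 -14/25 -108/125 246/125; 56/125 -48/25 63/250 -853/125; 0 0 0 1]

T = [3/5 0 -3/5 -4/5; -192/125 -14/25 -108/125 246/125; 56/125 -48/25 63/250 -853/125; 0 0 0 1]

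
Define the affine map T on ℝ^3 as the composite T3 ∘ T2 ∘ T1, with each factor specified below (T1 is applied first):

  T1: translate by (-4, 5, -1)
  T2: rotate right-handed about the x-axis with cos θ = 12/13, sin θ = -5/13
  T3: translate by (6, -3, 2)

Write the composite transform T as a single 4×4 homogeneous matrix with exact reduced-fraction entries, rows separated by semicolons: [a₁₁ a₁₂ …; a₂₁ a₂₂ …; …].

T = [1 0 0 2; 0 12/13 5/13 16/13; 0 -5/13 12/13 -11/13; 0 0 0 1]

T1 = [1 0 0 -4; 0 1 0 5; 0 0 1 -1; 0 0 0 1]
T2·T1 = [1 0 0 -4; 0 12/13 5/13 55/13; 0 -5/13 12/13 -37/13; 0 0 0 1]
T3·…·T1 = [1 0 0 2; 0 12/13 5/13 16/13; 0 -5/13 12/13 -11/13; 0 0 0 1]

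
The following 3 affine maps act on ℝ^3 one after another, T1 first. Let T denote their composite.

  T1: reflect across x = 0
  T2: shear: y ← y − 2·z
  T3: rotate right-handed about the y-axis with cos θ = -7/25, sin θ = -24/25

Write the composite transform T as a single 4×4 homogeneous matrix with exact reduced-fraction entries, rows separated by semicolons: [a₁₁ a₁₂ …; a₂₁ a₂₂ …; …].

T = [7/25 0 -24/25 0; 0 1 -2 0; -24/25 0 -7/25 0; 0 0 0 1]

T1 = [-1 0 0 0; 0 1 0 0; 0 0 1 0; 0 0 0 1]
T2·T1 = [-1 0 0 0; 0 1 -2 0; 0 0 1 0; 0 0 0 1]
T3·…·T1 = [7/25 0 -24/25 0; 0 1 -2 0; -24/25 0 -7/25 0; 0 0 0 1]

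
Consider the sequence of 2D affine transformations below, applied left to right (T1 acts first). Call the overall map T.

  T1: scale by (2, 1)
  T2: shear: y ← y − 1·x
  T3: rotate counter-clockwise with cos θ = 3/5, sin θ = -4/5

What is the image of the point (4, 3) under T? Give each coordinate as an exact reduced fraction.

T1 scale by (2, 1): (4, 3) → (8, 3)
T2 shear: y ← y − 1·x: (8, 3) → (8, -5)
T3 rotate counter-clockwise with cos θ = 3/5, sin θ = -4/5: (8, -5) → (4/5, -47/5)

T(p) = (4/5, -47/5)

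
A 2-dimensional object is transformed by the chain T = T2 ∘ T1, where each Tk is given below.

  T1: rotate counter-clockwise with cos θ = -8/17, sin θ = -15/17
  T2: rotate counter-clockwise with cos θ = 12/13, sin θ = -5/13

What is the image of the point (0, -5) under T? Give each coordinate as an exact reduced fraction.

T1 rotate counter-clockwise with cos θ = -8/17, sin θ = -15/17: (0, -5) → (-75/17, 40/17)
T2 rotate counter-clockwise with cos θ = 12/13, sin θ = -5/13: (-75/17, 40/17) → (-700/221, 855/221)

T(p) = (-700/221, 855/221)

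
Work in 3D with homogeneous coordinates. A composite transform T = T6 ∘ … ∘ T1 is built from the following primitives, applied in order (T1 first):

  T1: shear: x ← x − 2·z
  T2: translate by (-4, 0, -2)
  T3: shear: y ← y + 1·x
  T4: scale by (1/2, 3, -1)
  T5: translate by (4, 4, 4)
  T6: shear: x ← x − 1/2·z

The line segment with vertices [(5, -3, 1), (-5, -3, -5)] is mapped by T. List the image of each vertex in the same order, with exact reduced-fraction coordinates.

image vertices: (1, -8, 5), (-1, -2, 11)

T1 shear: x ← x − 2·z: (5, -3, 1) → (3, -3, 1); (-5, -3, -5) → (5, -3, -5)
T2 translate by (-4, 0, -2): (3, -3, 1) → (-1, -3, -1); (5, -3, -5) → (1, -3, -7)
T3 shear: y ← y + 1·x: (-1, -3, -1) → (-1, -4, -1); (1, -3, -7) → (1, -2, -7)
T4 scale by (1/2, 3, -1): (-1, -4, -1) → (-1/2, -12, 1); (1, -2, -7) → (1/2, -6, 7)
T5 translate by (4, 4, 4): (-1/2, -12, 1) → (7/2, -8, 5); (1/2, -6, 7) → (9/2, -2, 11)
T6 shear: x ← x − 1/2·z: (7/2, -8, 5) → (1, -8, 5); (9/2, -2, 11) → (-1, -2, 11)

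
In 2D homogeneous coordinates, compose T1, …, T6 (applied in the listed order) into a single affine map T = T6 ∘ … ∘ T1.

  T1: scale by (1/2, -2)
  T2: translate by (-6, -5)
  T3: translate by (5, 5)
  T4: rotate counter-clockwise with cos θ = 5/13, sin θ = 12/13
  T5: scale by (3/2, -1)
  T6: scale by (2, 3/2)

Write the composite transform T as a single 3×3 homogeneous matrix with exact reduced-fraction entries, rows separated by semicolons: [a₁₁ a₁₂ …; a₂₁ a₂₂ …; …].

T = [15/26 72/13 -15/13; -9/13 15/13 18/13; 0 0 1]

T1 = [1/2 0 0; 0 -2 0; 0 0 1]
T2·T1 = [1/2 0 -6; 0 -2 -5; 0 0 1]
T3·…·T1 = [1/2 0 -1; 0 -2 0; 0 0 1]
T4·…·T1 = [5/26 24/13 -5/13; 6/13 -10/13 -12/13; 0 0 1]
T5·…·T1 = [15/52 36/13 -15/26; -6/13 10/13 12/13; 0 0 1]
T6·…·T1 = [15/26 72/13 -15/13; -9/13 15/13 18/13; 0 0 1]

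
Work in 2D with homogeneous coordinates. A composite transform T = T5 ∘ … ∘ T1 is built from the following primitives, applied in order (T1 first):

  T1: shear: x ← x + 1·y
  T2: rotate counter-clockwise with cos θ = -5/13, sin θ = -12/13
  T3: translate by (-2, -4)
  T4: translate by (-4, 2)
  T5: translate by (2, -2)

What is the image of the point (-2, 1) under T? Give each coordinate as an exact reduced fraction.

T1 shear: x ← x + 1·y: (-2, 1) → (-1, 1)
T2 rotate counter-clockwise with cos θ = -5/13, sin θ = -12/13: (-1, 1) → (17/13, 7/13)
T3 translate by (-2, -4): (17/13, 7/13) → (-9/13, -45/13)
T4 translate by (-4, 2): (-9/13, -45/13) → (-61/13, -19/13)
T5 translate by (2, -2): (-61/13, -19/13) → (-35/13, -45/13)

T(p) = (-35/13, -45/13)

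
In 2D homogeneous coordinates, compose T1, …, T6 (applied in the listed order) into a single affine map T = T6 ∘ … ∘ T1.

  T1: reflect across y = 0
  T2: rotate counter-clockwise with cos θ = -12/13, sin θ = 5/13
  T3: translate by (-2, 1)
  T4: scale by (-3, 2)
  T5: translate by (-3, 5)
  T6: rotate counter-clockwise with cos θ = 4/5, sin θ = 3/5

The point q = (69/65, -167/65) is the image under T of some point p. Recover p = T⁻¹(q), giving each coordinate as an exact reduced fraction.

T1 = [1 0 0; 0 -1 0; 0 0 1]
T2·T1 = [-12/13 5/13 0; 5/13 12/13 0; 0 0 1]
T3·…·T1 = [-12/13 5/13 -2; 5/13 12/13 1; 0 0 1]
T4·…·T1 = [36/13 -15/13 6; 10/13 24/13 2; 0 0 1]
T5·…·T1 = [36/13 -15/13 3; 10/13 24/13 7; 0 0 1]
T6·…·T1 = [114/65 -132/65 -9/5; 148/65 51/65 37/5; 0 0 1]
det M = 6; M⁻¹ = [17/130 22/65 -59/26; -74/195 19/65 -37/13; 0 0 1]
M⁻¹ · (69/65, -167/65)ᵀ = (-3, -4)ᵀ

p = (-3, -4)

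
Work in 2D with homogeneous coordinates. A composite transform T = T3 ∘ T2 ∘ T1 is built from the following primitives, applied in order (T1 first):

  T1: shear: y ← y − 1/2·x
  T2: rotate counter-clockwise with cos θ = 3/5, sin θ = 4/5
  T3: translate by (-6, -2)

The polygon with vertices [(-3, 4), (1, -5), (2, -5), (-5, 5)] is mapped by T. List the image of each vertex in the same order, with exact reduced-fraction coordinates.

T1 shear: y ← y − 1/2·x: (-3, 4) → (-3, 11/2); (1, -5) → (1, -11/2); (2, -5) → (2, -6); (-5, 5) → (-5, 15/2)
T2 rotate counter-clockwise with cos θ = 3/5, sin θ = 4/5: (-3, 11/2) → (-31/5, 9/10); (1, -11/2) → (5, -5/2); (2, -6) → (6, -2); (-5, 15/2) → (-9, 1/2)
T3 translate by (-6, -2): (-31/5, 9/10) → (-61/5, -11/10); (5, -5/2) → (-1, -9/2); (6, -2) → (0, -4); (-9, 1/2) → (-15, -3/2)

image vertices: (-61/5, -11/10), (-1, -9/2), (0, -4), (-15, -3/2)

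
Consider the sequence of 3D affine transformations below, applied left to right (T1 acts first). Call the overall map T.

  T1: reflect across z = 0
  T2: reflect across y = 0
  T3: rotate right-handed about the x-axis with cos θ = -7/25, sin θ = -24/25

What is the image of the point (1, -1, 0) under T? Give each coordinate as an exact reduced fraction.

T1 reflect across z = 0: (1, -1, 0) → (1, -1, 0)
T2 reflect across y = 0: (1, -1, 0) → (1, 1, 0)
T3 rotate right-handed about the x-axis with cos θ = -7/25, sin θ = -24/25: (1, 1, 0) → (1, -7/25, -24/25)

T(p) = (1, -7/25, -24/25)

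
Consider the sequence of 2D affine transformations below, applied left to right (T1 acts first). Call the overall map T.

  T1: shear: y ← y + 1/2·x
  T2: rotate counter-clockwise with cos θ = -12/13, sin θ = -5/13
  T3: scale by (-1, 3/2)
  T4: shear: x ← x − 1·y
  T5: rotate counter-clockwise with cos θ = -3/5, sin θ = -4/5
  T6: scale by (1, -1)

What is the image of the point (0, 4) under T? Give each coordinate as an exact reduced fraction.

T1 shear: y ← y + 1/2·x: (0, 4) → (0, 4)
T2 rotate counter-clockwise with cos θ = -12/13, sin θ = -5/13: (0, 4) → (20/13, -48/13)
T3 scale by (-1, 3/2): (20/13, -48/13) → (-20/13, -72/13)
T4 shear: x ← x − 1·y: (-20/13, -72/13) → (4, -72/13)
T5 rotate counter-clockwise with cos θ = -3/5, sin θ = -4/5: (4, -72/13) → (-444/65, 8/65)
T6 scale by (1, -1): (-444/65, 8/65) → (-444/65, -8/65)

T(p) = (-444/65, -8/65)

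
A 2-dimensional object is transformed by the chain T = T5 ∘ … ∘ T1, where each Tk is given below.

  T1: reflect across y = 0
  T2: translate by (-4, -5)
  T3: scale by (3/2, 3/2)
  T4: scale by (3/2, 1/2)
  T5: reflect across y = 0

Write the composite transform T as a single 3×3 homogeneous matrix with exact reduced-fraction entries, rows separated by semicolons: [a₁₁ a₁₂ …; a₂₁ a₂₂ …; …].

T = [9/4 0 -9; 0 3/4 15/4; 0 0 1]

T1 = [1 0 0; 0 -1 0; 0 0 1]
T2·T1 = [1 0 -4; 0 -1 -5; 0 0 1]
T3·…·T1 = [3/2 0 -6; 0 -3/2 -15/2; 0 0 1]
T4·…·T1 = [9/4 0 -9; 0 -3/4 -15/4; 0 0 1]
T5·…·T1 = [9/4 0 -9; 0 3/4 15/4; 0 0 1]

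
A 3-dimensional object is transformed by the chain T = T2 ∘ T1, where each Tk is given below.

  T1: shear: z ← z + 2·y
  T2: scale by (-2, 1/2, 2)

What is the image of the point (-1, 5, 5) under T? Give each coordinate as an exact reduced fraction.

T1 shear: z ← z + 2·y: (-1, 5, 5) → (-1, 5, 15)
T2 scale by (-2, 1/2, 2): (-1, 5, 15) → (2, 5/2, 30)

T(p) = (2, 5/2, 30)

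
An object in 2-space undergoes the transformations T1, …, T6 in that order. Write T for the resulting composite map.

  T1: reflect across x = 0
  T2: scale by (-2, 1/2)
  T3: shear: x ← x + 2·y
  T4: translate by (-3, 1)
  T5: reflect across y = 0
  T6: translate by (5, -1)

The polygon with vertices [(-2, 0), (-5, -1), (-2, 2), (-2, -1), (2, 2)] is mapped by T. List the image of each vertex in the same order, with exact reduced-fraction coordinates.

T1 reflect across x = 0: (-2, 0) → (2, 0); (-5, -1) → (5, -1); (-2, 2) → (2, 2); (-2, -1) → (2, -1); (2, 2) → (-2, 2)
T2 scale by (-2, 1/2): (2, 0) → (-4, 0); (5, -1) → (-10, -1/2); (2, 2) → (-4, 1); (2, -1) → (-4, -1/2); (-2, 2) → (4, 1)
T3 shear: x ← x + 2·y: (-4, 0) → (-4, 0); (-10, -1/2) → (-11, -1/2); (-4, 1) → (-2, 1); (-4, -1/2) → (-5, -1/2); (4, 1) → (6, 1)
T4 translate by (-3, 1): (-4, 0) → (-7, 1); (-11, -1/2) → (-14, 1/2); (-2, 1) → (-5, 2); (-5, -1/2) → (-8, 1/2); (6, 1) → (3, 2)
T5 reflect across y = 0: (-7, 1) → (-7, -1); (-14, 1/2) → (-14, -1/2); (-5, 2) → (-5, -2); (-8, 1/2) → (-8, -1/2); (3, 2) → (3, -2)
T6 translate by (5, -1): (-7, -1) → (-2, -2); (-14, -1/2) → (-9, -3/2); (-5, -2) → (0, -3); (-8, -1/2) → (-3, -3/2); (3, -2) → (8, -3)

image vertices: (-2, -2), (-9, -3/2), (0, -3), (-3, -3/2), (8, -3)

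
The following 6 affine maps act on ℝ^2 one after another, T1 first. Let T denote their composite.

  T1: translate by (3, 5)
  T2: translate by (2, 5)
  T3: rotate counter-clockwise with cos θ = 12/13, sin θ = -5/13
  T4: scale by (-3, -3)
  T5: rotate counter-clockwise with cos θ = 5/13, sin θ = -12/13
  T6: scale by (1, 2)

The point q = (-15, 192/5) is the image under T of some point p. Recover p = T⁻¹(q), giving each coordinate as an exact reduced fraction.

T1 = [1 0 3; 0 1 5; 0 0 1]
T2·T1 = [1 0 5; 0 1 10; 0 0 1]
T3·…·T1 = [12/13 5/13 110/13; -5/13 12/13 95/13; 0 0 1]
T4·…·T1 = [-36/13 -15/13 -330/13; 15/13 -36/13 -285/13; 0 0 1]
T5·…·T1 = [0 -3 -30; 3 0 15; 0 0 1]
T6·…·T1 = [0 -3 -30; 6 0 30; 0 0 1]
det M = 18; M⁻¹ = [0 1/6 -5; -1/3 0 -10; 0 0 1]
M⁻¹ · (-15, 192/5)ᵀ = (7/5, -5)ᵀ

p = (7/5, -5)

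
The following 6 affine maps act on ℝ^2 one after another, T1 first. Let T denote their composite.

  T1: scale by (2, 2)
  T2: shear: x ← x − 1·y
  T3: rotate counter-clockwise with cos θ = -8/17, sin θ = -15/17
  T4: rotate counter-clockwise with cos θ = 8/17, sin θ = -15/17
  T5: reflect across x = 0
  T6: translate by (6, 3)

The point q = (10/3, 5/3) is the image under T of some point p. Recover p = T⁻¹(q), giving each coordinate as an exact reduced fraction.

p = (-2/3, 2/3)

T1 = [2 0 0; 0 2 0; 0 0 1]
T2·T1 = [2 -2 0; 0 2 0; 0 0 1]
T3·…·T1 = [-16/17 46/17 0; -30/17 14/17 0; 0 0 1]
T4·…·T1 = [-2 2 0; 0 -2 0; 0 0 1]
T5·…·T1 = [2 -2 0; 0 -2 0; 0 0 1]
T6·…·T1 = [2 -2 6; 0 -2 3; 0 0 1]
det M = -4; M⁻¹ = [1/2 -1/2 -3/2; 0 -1/2 3/2; 0 0 1]
M⁻¹ · (10/3, 5/3)ᵀ = (-2/3, 2/3)ᵀ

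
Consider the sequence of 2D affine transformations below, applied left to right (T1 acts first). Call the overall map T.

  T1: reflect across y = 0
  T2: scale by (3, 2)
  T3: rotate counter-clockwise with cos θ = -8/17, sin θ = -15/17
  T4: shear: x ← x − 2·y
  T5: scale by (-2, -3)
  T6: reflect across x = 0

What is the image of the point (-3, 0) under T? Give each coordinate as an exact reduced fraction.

T1 reflect across y = 0: (-3, 0) → (-3, 0)
T2 scale by (3, 2): (-3, 0) → (-9, 0)
T3 rotate counter-clockwise with cos θ = -8/17, sin θ = -15/17: (-9, 0) → (72/17, 135/17)
T4 shear: x ← x − 2·y: (72/17, 135/17) → (-198/17, 135/17)
T5 scale by (-2, -3): (-198/17, 135/17) → (396/17, -405/17)
T6 reflect across x = 0: (396/17, -405/17) → (-396/17, -405/17)

T(p) = (-396/17, -405/17)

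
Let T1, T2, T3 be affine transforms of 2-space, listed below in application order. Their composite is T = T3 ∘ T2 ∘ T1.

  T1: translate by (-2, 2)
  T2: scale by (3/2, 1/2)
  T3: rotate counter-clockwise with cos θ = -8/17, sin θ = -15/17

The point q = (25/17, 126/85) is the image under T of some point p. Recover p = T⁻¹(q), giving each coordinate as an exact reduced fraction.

T1 = [1 0 -2; 0 1 2; 0 0 1]
T2·T1 = [3/2 0 -3; 0 1/2 1; 0 0 1]
T3·…·T1 = [-12/17 15/34 39/17; -45/34 -4/17 37/17; 0 0 1]
det M = 3/4; M⁻¹ = [-16/51 -10/17 2; 30/17 -16/17 -2; 0 0 1]
M⁻¹ · (25/17, 126/85)ᵀ = (2/3, -4/5)ᵀ

p = (2/3, -4/5)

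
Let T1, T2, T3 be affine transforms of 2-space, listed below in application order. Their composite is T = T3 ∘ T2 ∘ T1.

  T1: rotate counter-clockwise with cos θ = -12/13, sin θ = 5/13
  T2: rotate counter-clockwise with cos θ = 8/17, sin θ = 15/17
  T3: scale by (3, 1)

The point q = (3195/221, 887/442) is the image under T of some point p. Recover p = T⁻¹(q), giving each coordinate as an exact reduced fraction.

p = (-5, 3/2)

T1 = [-12/13 -5/13 0; 5/13 -12/13 0; 0 0 1]
T2·T1 = [-171/221 140/221 0; -140/221 -171/221 0; 0 0 1]
T3·…·T1 = [-513/221 420/221 0; -140/221 -171/221 0; 0 0 1]
det M = 3; M⁻¹ = [-57/221 -140/221 0; 140/663 -171/221 0; 0 0 1]
M⁻¹ · (3195/221, 887/442)ᵀ = (-5, 3/2)ᵀ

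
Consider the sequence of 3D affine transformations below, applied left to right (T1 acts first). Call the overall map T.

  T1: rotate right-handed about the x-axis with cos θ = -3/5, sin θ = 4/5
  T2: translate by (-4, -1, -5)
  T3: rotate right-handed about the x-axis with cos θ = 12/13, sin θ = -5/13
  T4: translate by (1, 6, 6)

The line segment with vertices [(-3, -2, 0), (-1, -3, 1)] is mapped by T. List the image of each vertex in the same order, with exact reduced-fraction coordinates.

image vertices: (-6, 237/65, -11/65), (-4, 38/13, -18/13)

T1 rotate right-handed about the x-axis with cos θ = -3/5, sin θ = 4/5: (-3, -2, 0) → (-3, 6/5, -8/5); (-1, -3, 1) → (-1, 1, -3)
T2 translate by (-4, -1, -5): (-3, 6/5, -8/5) → (-7, 1/5, -33/5); (-1, 1, -3) → (-5, 0, -8)
T3 rotate right-handed about the x-axis with cos θ = 12/13, sin θ = -5/13: (-7, 1/5, -33/5) → (-7, -153/65, -401/65); (-5, 0, -8) → (-5, -40/13, -96/13)
T4 translate by (1, 6, 6): (-7, -153/65, -401/65) → (-6, 237/65, -11/65); (-5, -40/13, -96/13) → (-4, 38/13, -18/13)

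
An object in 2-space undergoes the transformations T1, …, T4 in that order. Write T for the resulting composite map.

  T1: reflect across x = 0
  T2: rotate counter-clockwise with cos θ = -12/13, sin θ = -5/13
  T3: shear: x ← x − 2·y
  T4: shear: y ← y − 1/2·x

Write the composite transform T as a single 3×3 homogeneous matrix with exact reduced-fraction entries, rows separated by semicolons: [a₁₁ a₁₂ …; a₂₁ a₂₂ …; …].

T = [2/13 29/13 0; 4/13 -53/26 0; 0 0 1]

T1 = [-1 0 0; 0 1 0; 0 0 1]
T2·T1 = [12/13 5/13 0; 5/13 -12/13 0; 0 0 1]
T3·…·T1 = [2/13 29/13 0; 5/13 -12/13 0; 0 0 1]
T4·…·T1 = [2/13 29/13 0; 4/13 -53/26 0; 0 0 1]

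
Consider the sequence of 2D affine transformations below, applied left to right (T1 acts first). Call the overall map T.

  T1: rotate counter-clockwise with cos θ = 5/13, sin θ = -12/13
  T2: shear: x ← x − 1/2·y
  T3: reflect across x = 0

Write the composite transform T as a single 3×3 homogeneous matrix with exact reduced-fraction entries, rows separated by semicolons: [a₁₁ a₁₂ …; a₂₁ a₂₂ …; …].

T = [-11/13 -19/26 0; -12/13 5/13 0; 0 0 1]

T1 = [5/13 12/13 0; -12/13 5/13 0; 0 0 1]
T2·T1 = [11/13 19/26 0; -12/13 5/13 0; 0 0 1]
T3·…·T1 = [-11/13 -19/26 0; -12/13 5/13 0; 0 0 1]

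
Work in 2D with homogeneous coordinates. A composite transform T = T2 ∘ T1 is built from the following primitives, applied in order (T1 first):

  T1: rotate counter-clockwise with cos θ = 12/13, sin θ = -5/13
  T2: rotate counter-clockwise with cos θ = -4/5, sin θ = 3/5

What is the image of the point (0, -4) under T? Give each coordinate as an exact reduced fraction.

T(p) = (224/65, 132/65)

T1 rotate counter-clockwise with cos θ = 12/13, sin θ = -5/13: (0, -4) → (-20/13, -48/13)
T2 rotate counter-clockwise with cos θ = -4/5, sin θ = 3/5: (-20/13, -48/13) → (224/65, 132/65)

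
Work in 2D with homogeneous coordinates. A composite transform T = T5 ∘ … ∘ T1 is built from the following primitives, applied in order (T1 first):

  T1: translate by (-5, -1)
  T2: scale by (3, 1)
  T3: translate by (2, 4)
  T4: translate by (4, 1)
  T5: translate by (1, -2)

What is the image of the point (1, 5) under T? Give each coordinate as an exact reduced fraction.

T(p) = (-5, 7)

T1 translate by (-5, -1): (1, 5) → (-4, 4)
T2 scale by (3, 1): (-4, 4) → (-12, 4)
T3 translate by (2, 4): (-12, 4) → (-10, 8)
T4 translate by (4, 1): (-10, 8) → (-6, 9)
T5 translate by (1, -2): (-6, 9) → (-5, 7)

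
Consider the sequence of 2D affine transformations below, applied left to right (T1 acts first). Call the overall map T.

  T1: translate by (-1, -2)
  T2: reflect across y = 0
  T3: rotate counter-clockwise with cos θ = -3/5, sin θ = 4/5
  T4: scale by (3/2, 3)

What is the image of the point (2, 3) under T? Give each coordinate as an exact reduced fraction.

T1 translate by (-1, -2): (2, 3) → (1, 1)
T2 reflect across y = 0: (1, 1) → (1, -1)
T3 rotate counter-clockwise with cos θ = -3/5, sin θ = 4/5: (1, -1) → (1/5, 7/5)
T4 scale by (3/2, 3): (1/5, 7/5) → (3/10, 21/5)

T(p) = (3/10, 21/5)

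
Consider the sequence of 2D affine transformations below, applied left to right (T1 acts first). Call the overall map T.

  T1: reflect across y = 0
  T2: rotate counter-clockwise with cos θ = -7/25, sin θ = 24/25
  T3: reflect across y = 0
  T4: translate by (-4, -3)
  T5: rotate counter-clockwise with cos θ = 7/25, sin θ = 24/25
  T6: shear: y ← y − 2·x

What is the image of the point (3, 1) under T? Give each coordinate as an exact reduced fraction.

T(p) = (3017/625, -1888/125)

T1 reflect across y = 0: (3, 1) → (3, -1)
T2 rotate counter-clockwise with cos θ = -7/25, sin θ = 24/25: (3, -1) → (3/25, 79/25)
T3 reflect across y = 0: (3/25, 79/25) → (3/25, -79/25)
T4 translate by (-4, -3): (3/25, -79/25) → (-97/25, -154/25)
T5 rotate counter-clockwise with cos θ = 7/25, sin θ = 24/25: (-97/25, -154/25) → (3017/625, -3406/625)
T6 shear: y ← y − 2·x: (3017/625, -3406/625) → (3017/625, -1888/125)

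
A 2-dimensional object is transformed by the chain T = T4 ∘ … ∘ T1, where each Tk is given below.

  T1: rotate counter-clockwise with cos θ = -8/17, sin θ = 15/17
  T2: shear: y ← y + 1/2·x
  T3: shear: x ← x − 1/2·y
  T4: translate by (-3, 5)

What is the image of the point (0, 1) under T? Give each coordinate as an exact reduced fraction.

T(p) = (-233/68, 139/34)

T1 rotate counter-clockwise with cos θ = -8/17, sin θ = 15/17: (0, 1) → (-15/17, -8/17)
T2 shear: y ← y + 1/2·x: (-15/17, -8/17) → (-15/17, -31/34)
T3 shear: x ← x − 1/2·y: (-15/17, -31/34) → (-29/68, -31/34)
T4 translate by (-3, 5): (-29/68, -31/34) → (-233/68, 139/34)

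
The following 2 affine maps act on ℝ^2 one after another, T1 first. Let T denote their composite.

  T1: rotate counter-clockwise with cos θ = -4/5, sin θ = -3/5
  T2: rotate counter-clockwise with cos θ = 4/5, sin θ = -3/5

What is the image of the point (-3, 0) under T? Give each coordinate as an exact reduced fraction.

T1 rotate counter-clockwise with cos θ = -4/5, sin θ = -3/5: (-3, 0) → (12/5, 9/5)
T2 rotate counter-clockwise with cos θ = 4/5, sin θ = -3/5: (12/5, 9/5) → (3, 0)

T(p) = (3, 0)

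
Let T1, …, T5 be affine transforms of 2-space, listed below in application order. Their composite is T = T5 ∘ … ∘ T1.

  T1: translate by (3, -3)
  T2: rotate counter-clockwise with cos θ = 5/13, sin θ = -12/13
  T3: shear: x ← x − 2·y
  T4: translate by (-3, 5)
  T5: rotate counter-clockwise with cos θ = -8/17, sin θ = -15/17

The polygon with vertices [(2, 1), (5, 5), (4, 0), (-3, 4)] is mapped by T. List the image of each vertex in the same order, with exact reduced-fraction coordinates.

T1 translate by (3, -3): (2, 1) → (5, -2); (5, 5) → (8, 2); (4, 0) → (7, -3); (-3, 4) → (0, 1)
T2 rotate counter-clockwise with cos θ = 5/13, sin θ = -12/13: (5, -2) → (1/13, -70/13); (8, 2) → (64/13, -86/13); (7, -3) → (-1/13, -99/13); (0, 1) → (12/13, 5/13)
T3 shear: x ← x − 2·y: (1/13, -70/13) → (141/13, -70/13); (64/13, -86/13) → (236/13, -86/13); (-1/13, -99/13) → (197/13, -99/13); (12/13, 5/13) → (2/13, 5/13)
T4 translate by (-3, 5): (141/13, -70/13) → (102/13, -5/13); (236/13, -86/13) → (197/13, -21/13); (197/13, -99/13) → (158/13, -34/13); (2/13, 5/13) → (-37/13, 70/13)
T5 rotate counter-clockwise with cos θ = -8/17, sin θ = -15/17: (102/13, -5/13) → (-891/221, -1490/221); (197/13, -21/13) → (-1891/221, -2787/221); (158/13, -34/13) → (-1774/221, -2098/221); (-37/13, 70/13) → (1346/221, -5/221)

image vertices: (-891/221, -1490/221), (-1891/221, -2787/221), (-1774/221, -2098/221), (1346/221, -5/221)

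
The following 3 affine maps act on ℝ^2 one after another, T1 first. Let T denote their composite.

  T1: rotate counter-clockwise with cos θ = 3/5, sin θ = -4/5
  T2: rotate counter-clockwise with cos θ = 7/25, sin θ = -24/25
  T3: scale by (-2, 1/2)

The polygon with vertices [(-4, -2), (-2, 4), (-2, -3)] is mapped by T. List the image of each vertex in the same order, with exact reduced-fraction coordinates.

T1 rotate counter-clockwise with cos θ = 3/5, sin θ = -4/5: (-4, -2) → (-4, 2); (-2, 4) → (2, 4); (-2, -3) → (-18/5, -1/5)
T2 rotate counter-clockwise with cos θ = 7/25, sin θ = -24/25: (-4, 2) → (4/5, 22/5); (2, 4) → (22/5, -4/5); (-18/5, -1/5) → (-6/5, 17/5)
T3 scale by (-2, 1/2): (4/5, 22/5) → (-8/5, 11/5); (22/5, -4/5) → (-44/5, -2/5); (-6/5, 17/5) → (12/5, 17/10)

image vertices: (-8/5, 11/5), (-44/5, -2/5), (12/5, 17/10)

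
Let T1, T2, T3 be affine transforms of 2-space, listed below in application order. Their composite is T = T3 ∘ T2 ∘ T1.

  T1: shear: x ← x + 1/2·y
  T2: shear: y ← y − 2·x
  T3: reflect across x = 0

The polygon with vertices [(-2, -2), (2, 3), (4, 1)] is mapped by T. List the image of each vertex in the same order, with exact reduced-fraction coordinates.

T1 shear: x ← x + 1/2·y: (-2, -2) → (-3, -2); (2, 3) → (7/2, 3); (4, 1) → (9/2, 1)
T2 shear: y ← y − 2·x: (-3, -2) → (-3, 4); (7/2, 3) → (7/2, -4); (9/2, 1) → (9/2, -8)
T3 reflect across x = 0: (-3, 4) → (3, 4); (7/2, -4) → (-7/2, -4); (9/2, -8) → (-9/2, -8)

image vertices: (3, 4), (-7/2, -4), (-9/2, -8)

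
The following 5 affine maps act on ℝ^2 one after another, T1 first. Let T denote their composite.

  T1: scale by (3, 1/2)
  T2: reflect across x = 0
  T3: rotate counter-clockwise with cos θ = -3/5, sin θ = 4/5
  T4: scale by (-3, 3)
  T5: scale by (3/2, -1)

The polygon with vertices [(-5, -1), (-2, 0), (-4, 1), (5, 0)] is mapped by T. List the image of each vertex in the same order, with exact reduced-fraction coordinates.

image vertices: (387/10, -369/10), (81/5, -72/5), (171/5, -279/10), (-81/2, 36)

T1 scale by (3, 1/2): (-5, -1) → (-15, -1/2); (-2, 0) → (-6, 0); (-4, 1) → (-12, 1/2); (5, 0) → (15, 0)
T2 reflect across x = 0: (-15, -1/2) → (15, -1/2); (-6, 0) → (6, 0); (-12, 1/2) → (12, 1/2); (15, 0) → (-15, 0)
T3 rotate counter-clockwise with cos θ = -3/5, sin θ = 4/5: (15, -1/2) → (-43/5, 123/10); (6, 0) → (-18/5, 24/5); (12, 1/2) → (-38/5, 93/10); (-15, 0) → (9, -12)
T4 scale by (-3, 3): (-43/5, 123/10) → (129/5, 369/10); (-18/5, 24/5) → (54/5, 72/5); (-38/5, 93/10) → (114/5, 279/10); (9, -12) → (-27, -36)
T5 scale by (3/2, -1): (129/5, 369/10) → (387/10, -369/10); (54/5, 72/5) → (81/5, -72/5); (114/5, 279/10) → (171/5, -279/10); (-27, -36) → (-81/2, 36)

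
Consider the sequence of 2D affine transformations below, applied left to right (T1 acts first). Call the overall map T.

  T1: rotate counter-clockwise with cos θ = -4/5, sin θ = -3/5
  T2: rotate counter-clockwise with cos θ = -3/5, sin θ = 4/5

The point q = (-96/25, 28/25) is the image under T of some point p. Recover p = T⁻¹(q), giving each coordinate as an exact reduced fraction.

T1 = [-4/5 3/5 0; -3/5 -4/5 0; 0 0 1]
T2·T1 = [24/25 7/25 0; -7/25 24/25 0; 0 0 1]
det M = 1; M⁻¹ = [24/25 -7/25 0; 7/25 24/25 0; 0 0 1]
M⁻¹ · (-96/25, 28/25)ᵀ = (-4, 0)ᵀ

p = (-4, 0)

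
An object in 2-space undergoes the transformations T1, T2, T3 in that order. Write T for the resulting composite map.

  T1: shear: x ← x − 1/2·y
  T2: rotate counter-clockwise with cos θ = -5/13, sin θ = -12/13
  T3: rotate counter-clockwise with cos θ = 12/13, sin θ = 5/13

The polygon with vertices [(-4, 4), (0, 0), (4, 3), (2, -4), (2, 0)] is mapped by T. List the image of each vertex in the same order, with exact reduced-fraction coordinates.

image vertices: (4, 6), (0, 0), (3, -5/2), (-4, -4), (0, -2)

T1 shear: x ← x − 1/2·y: (-4, 4) → (-6, 4); (0, 0) → (0, 0); (4, 3) → (5/2, 3); (2, -4) → (4, -4); (2, 0) → (2, 0)
T2 rotate counter-clockwise with cos θ = -5/13, sin θ = -12/13: (-6, 4) → (6, 4); (0, 0) → (0, 0); (5/2, 3) → (47/26, -45/13); (4, -4) → (-68/13, -28/13); (2, 0) → (-10/13, -24/13)
T3 rotate counter-clockwise with cos θ = 12/13, sin θ = 5/13: (6, 4) → (4, 6); (0, 0) → (0, 0); (47/26, -45/13) → (3, -5/2); (-68/13, -28/13) → (-4, -4); (-10/13, -24/13) → (0, -2)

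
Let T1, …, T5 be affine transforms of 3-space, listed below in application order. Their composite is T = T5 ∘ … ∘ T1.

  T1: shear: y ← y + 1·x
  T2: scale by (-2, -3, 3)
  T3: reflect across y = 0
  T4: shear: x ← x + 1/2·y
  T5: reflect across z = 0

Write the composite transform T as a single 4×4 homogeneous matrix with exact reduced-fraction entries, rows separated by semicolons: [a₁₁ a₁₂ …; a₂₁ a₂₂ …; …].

T = [-1/2 3/2 0 0; 3 3 0 0; 0 0 -3 0; 0 0 0 1]

T1 = [1 0 0 0; 1 1 0 0; 0 0 1 0; 0 0 0 1]
T2·T1 = [-2 0 0 0; -3 -3 0 0; 0 0 3 0; 0 0 0 1]
T3·…·T1 = [-2 0 0 0; 3 3 0 0; 0 0 3 0; 0 0 0 1]
T4·…·T1 = [-1/2 3/2 0 0; 3 3 0 0; 0 0 3 0; 0 0 0 1]
T5·…·T1 = [-1/2 3/2 0 0; 3 3 0 0; 0 0 -3 0; 0 0 0 1]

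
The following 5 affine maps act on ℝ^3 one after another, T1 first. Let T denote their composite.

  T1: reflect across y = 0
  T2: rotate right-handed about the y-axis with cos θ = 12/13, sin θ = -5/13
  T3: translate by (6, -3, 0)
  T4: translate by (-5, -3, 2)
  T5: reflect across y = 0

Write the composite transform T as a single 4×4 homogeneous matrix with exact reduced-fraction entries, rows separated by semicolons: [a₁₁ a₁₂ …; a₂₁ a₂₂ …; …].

T1 = [1 0 0 0; 0 -1 0 0; 0 0 1 0; 0 0 0 1]
T2·T1 = [12/13 0 -5/13 0; 0 -1 0 0; 5/13 0 12/13 0; 0 0 0 1]
T3·…·T1 = [12/13 0 -5/13 6; 0 -1 0 -3; 5/13 0 12/13 0; 0 0 0 1]
T4·…·T1 = [12/13 0 -5/13 1; 0 -1 0 -6; 5/13 0 12/13 2; 0 0 0 1]
T5·…·T1 = [12/13 0 -5/13 1; 0 1 0 6; 5/13 0 12/13 2; 0 0 0 1]

T = [12/13 0 -5/13 1; 0 1 0 6; 5/13 0 12/13 2; 0 0 0 1]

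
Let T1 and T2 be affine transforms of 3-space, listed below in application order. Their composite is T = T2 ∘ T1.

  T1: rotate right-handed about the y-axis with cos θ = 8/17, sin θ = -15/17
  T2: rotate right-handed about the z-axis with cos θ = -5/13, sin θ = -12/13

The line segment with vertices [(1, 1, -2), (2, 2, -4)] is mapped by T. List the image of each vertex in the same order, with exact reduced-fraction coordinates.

image vertices: (14/221, -541/221, -1/17), (28/221, -1082/221, -2/17)

T1 rotate right-handed about the y-axis with cos θ = 8/17, sin θ = -15/17: (1, 1, -2) → (38/17, 1, -1/17); (2, 2, -4) → (76/17, 2, -2/17)
T2 rotate right-handed about the z-axis with cos θ = -5/13, sin θ = -12/13: (38/17, 1, -1/17) → (14/221, -541/221, -1/17); (76/17, 2, -2/17) → (28/221, -1082/221, -2/17)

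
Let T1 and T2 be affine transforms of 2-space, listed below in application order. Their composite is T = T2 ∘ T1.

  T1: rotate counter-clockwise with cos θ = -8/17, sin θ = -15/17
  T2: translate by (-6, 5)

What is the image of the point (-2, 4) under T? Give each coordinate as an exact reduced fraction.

T1 rotate counter-clockwise with cos θ = -8/17, sin θ = -15/17: (-2, 4) → (76/17, -2/17)
T2 translate by (-6, 5): (76/17, -2/17) → (-26/17, 83/17)

T(p) = (-26/17, 83/17)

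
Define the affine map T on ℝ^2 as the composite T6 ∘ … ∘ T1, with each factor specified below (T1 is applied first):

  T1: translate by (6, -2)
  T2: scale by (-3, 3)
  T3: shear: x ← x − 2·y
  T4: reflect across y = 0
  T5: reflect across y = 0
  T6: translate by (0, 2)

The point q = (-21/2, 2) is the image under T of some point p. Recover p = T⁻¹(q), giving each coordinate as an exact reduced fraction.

T1 = [1 0 6; 0 1 -2; 0 0 1]
T2·T1 = [-3 0 -18; 0 3 -6; 0 0 1]
T3·…·T1 = [-3 -6 -6; 0 3 -6; 0 0 1]
T4·…·T1 = [-3 -6 -6; 0 -3 6; 0 0 1]
T5·…·T1 = [-3 -6 -6; 0 3 -6; 0 0 1]
T6·…·T1 = [-3 -6 -6; 0 3 -4; 0 0 1]
det M = -9; M⁻¹ = [-1/3 -2/3 -14/3; 0 1/3 4/3; 0 0 1]
M⁻¹ · (-21/2, 2)ᵀ = (-5/2, 2)ᵀ

p = (-5/2, 2)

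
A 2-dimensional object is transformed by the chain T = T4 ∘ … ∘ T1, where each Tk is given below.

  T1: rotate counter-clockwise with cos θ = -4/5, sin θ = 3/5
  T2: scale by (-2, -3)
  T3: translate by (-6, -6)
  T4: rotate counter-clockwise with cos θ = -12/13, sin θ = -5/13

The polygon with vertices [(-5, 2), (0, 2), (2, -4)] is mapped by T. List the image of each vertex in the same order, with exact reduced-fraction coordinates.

T1 rotate counter-clockwise with cos θ = -4/5, sin θ = 3/5: (-5, 2) → (14/5, -23/5); (0, 2) → (-6/5, -8/5); (2, -4) → (4/5, 22/5)
T2 scale by (-2, -3): (14/5, -23/5) → (-28/5, 69/5); (-6/5, -8/5) → (12/5, 24/5); (4/5, 22/5) → (-8/5, -66/5)
T3 translate by (-6, -6): (-28/5, 69/5) → (-58/5, 39/5); (12/5, 24/5) → (-18/5, -6/5); (-8/5, -66/5) → (-38/5, -96/5)
T4 rotate counter-clockwise with cos θ = -12/13, sin θ = -5/13: (-58/5, 39/5) → (891/65, -178/65); (-18/5, -6/5) → (186/65, 162/65); (-38/5, -96/5) → (-24/65, 1342/65)

image vertices: (891/65, -178/65), (186/65, 162/65), (-24/65, 1342/65)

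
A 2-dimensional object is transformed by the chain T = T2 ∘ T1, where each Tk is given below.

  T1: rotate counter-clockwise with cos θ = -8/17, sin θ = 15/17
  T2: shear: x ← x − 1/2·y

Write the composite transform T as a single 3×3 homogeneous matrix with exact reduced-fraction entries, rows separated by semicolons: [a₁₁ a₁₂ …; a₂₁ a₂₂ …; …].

T1 = [-8/17 -15/17 0; 15/17 -8/17 0; 0 0 1]
T2·T1 = [-31/34 -11/17 0; 15/17 -8/17 0; 0 0 1]

T = [-31/34 -11/17 0; 15/17 -8/17 0; 0 0 1]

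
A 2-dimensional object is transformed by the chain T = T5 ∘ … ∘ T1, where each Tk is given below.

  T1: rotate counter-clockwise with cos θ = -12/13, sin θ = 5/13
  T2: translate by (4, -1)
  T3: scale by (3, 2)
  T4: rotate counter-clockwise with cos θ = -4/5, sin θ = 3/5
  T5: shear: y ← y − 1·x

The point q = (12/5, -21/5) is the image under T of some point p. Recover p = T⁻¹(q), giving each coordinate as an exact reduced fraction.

T1 = [-12/13 -5/13 0; 5/13 -12/13 0; 0 0 1]
T2·T1 = [-12/13 -5/13 4; 5/13 -12/13 -1; 0 0 1]
T3·…·T1 = [-36/13 -15/13 12; 10/13 -24/13 -2; 0 0 1]
T4·…·T1 = [114/65 132/65 -42/5; -148/65 51/65 44/5; 0 0 1]
T5·…·T1 = [114/65 132/65 -42/5; -262/65 -81/65 86/5; 0 0 1]
det M = 6; M⁻¹ = [-27/130 -22/65 53/13; 131/195 19/65 8/13; 0 0 1]
M⁻¹ · (12/5, -21/5)ᵀ = (5, 1)ᵀ

p = (5, 1)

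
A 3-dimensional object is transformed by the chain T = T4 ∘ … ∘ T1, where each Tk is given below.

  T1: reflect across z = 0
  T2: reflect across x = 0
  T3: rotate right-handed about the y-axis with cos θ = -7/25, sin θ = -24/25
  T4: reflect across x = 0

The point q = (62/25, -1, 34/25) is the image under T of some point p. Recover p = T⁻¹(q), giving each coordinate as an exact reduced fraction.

T1 = [1 0 0 0; 0 1 0 0; 0 0 -1 0; 0 0 0 1]
T2·T1 = [-1 0 0 0; 0 1 0 0; 0 0 -1 0; 0 0 0 1]
T3·…·T1 = [7/25 0 24/25 0; 0 1 0 0; -24/25 0 7/25 0; 0 0 0 1]
T4·…·T1 = [-7/25 0 -24/25 0; 0 1 0 0; -24/25 0 7/25 0; 0 0 0 1]
det M = -1; M⁻¹ = [-7/25 0 -24/25 0; 0 1 0 0; -24/25 0 7/25 0; 0 0 0 1]
M⁻¹ · (62/25, -1, 34/25)ᵀ = (-2, -1, -2)ᵀ

p = (-2, -1, -2)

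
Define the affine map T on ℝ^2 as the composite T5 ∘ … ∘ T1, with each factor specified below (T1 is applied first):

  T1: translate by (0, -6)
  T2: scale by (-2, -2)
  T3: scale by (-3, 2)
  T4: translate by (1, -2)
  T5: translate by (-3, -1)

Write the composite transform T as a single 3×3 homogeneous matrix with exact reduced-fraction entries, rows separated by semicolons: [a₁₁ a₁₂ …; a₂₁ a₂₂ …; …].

T = [6 0 -2; 0 -4 21; 0 0 1]

T1 = [1 0 0; 0 1 -6; 0 0 1]
T2·T1 = [-2 0 0; 0 -2 12; 0 0 1]
T3·…·T1 = [6 0 0; 0 -4 24; 0 0 1]
T4·…·T1 = [6 0 1; 0 -4 22; 0 0 1]
T5·…·T1 = [6 0 -2; 0 -4 21; 0 0 1]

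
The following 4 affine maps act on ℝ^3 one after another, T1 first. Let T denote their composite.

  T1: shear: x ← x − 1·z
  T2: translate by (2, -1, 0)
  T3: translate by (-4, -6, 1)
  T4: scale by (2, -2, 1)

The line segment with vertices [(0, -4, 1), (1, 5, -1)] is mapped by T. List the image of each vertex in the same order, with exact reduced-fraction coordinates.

image vertices: (-6, 22, 2), (0, 4, 0)

T1 shear: x ← x − 1·z: (0, -4, 1) → (-1, -4, 1); (1, 5, -1) → (2, 5, -1)
T2 translate by (2, -1, 0): (-1, -4, 1) → (1, -5, 1); (2, 5, -1) → (4, 4, -1)
T3 translate by (-4, -6, 1): (1, -5, 1) → (-3, -11, 2); (4, 4, -1) → (0, -2, 0)
T4 scale by (2, -2, 1): (-3, -11, 2) → (-6, 22, 2); (0, -2, 0) → (0, 4, 0)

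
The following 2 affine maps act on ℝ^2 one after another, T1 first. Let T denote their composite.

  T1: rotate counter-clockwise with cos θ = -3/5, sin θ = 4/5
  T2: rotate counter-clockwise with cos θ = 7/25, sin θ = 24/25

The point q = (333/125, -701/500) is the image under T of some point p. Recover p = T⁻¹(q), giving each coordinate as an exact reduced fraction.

p = (-2, 9/4)

T1 = [-3/5 -4/5 0; 4/5 -3/5 0; 0 0 1]
T2·T1 = [-117/125 44/125 0; -44/125 -117/125 0; 0 0 1]
det M = 1; M⁻¹ = [-117/125 -44/125 0; 44/125 -117/125 0; 0 0 1]
M⁻¹ · (333/125, -701/500)ᵀ = (-2, 9/4)ᵀ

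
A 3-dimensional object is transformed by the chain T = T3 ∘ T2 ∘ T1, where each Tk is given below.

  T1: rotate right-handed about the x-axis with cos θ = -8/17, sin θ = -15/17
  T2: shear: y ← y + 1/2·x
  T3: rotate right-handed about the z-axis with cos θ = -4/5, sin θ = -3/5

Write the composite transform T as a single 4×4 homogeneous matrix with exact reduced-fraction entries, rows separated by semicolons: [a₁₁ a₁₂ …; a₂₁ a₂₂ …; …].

T1 = [1 0 0 0; 0 -8/17 15/17 0; 0 -15/17 -8/17 0; 0 0 0 1]
T2·T1 = [1 0 0 0; 1/2 -8/17 15/17 0; 0 -15/17 -8/17 0; 0 0 0 1]
T3·…·T1 = [-1/2 -24/85 9/17 0; -1 32/85 -12/17 0; 0 -15/17 -8/17 0; 0 0 0 1]

T = [-1/2 -24/85 9/17 0; -1 32/85 -12/17 0; 0 -15/17 -8/17 0; 0 0 0 1]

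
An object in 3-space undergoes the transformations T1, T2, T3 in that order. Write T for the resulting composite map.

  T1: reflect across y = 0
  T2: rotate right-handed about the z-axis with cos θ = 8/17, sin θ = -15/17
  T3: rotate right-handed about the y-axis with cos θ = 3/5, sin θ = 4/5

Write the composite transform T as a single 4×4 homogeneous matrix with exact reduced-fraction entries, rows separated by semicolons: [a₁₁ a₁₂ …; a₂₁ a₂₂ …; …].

T1 = [1 0 0 0; 0 -1 0 0; 0 0 1 0; 0 0 0 1]
T2·T1 = [8/17 -15/17 0 0; -15/17 -8/17 0 0; 0 0 1 0; 0 0 0 1]
T3·…·T1 = [24/85 -9/17 4/5 0; -15/17 -8/17 0 0; -32/85 12/17 3/5 0; 0 0 0 1]

T = [24/85 -9/17 4/5 0; -15/17 -8/17 0 0; -32/85 12/17 3/5 0; 0 0 0 1]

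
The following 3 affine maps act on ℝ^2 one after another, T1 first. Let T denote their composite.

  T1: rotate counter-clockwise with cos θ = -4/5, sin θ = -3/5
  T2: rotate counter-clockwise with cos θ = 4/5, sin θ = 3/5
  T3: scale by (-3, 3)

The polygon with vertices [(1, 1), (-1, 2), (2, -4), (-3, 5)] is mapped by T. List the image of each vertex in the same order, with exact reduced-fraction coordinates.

image vertices: (-51/25, -93/25), (-33/5, 6/5), (66/5, -12/5), (-423/25, 111/25)

T1 rotate counter-clockwise with cos θ = -4/5, sin θ = -3/5: (1, 1) → (-1/5, -7/5); (-1, 2) → (2, -1); (2, -4) → (-4, 2); (-3, 5) → (27/5, -11/5)
T2 rotate counter-clockwise with cos θ = 4/5, sin θ = 3/5: (-1/5, -7/5) → (17/25, -31/25); (2, -1) → (11/5, 2/5); (-4, 2) → (-22/5, -4/5); (27/5, -11/5) → (141/25, 37/25)
T3 scale by (-3, 3): (17/25, -31/25) → (-51/25, -93/25); (11/5, 2/5) → (-33/5, 6/5); (-22/5, -4/5) → (66/5, -12/5); (141/25, 37/25) → (-423/25, 111/25)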